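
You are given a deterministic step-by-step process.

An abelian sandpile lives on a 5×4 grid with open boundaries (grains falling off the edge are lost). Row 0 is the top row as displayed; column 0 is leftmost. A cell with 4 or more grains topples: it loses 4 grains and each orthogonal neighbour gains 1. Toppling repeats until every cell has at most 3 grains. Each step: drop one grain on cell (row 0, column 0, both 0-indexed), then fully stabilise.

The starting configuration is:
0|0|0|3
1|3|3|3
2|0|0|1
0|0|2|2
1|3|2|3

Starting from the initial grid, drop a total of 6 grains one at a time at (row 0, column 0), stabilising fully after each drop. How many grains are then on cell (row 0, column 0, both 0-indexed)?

2

step 0: 0|0|0|3
1|3|3|3
2|0|0|1
0|0|2|2
1|3|2|3
step 1: 1|0|0|3
1|3|3|3
2|0|0|1
0|0|2|2
1|3|2|3
step 2: 2|0|0|3
1|3|3|3
2|0|0|1
0|0|2|2
1|3|2|3
step 3: 3|0|0|3
1|3|3|3
2|0|0|1
0|0|2|2
1|3|2|3
step 4: 0|1|0|3
2|3|3|3
2|0|0|1
0|0|2|2
1|3|2|3
step 5: 1|1|0|3
2|3|3|3
2|0|0|1
0|0|2|2
1|3|2|3
step 6: 2|1|0|3
2|3|3|3
2|0|0|1
0|0|2|2
1|3|2|3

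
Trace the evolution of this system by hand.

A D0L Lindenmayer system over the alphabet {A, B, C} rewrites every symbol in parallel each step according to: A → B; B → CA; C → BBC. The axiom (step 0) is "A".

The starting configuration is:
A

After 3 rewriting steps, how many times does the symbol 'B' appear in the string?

3

t=0: A
t=1: B
t=2: CA
t=3: BBCB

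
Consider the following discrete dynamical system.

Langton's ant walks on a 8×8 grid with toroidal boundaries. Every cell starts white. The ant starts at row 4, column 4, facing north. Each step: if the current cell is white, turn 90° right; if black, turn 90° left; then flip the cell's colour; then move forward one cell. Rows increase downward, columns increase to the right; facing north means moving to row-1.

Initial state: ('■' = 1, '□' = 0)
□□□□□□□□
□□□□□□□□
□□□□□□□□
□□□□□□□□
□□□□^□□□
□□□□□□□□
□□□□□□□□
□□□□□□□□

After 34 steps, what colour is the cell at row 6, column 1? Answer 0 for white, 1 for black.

1

k=0  □□□□□□□□
□□□□□□□□
□□□□□□□□
□□□□□□□□
□□□□^□□□
□□□□□□□□
□□□□□□□□
□□□□□□□□
k=1  □□□□□□□□
□□□□□□□□
□□□□□□□□
□□□□□□□□
□□□□■>□□
□□□□□□□□
□□□□□□□□
□□□□□□□□
k=2  □□□□□□□□
□□□□□□□□
□□□□□□□□
□□□□□□□□
□□□□■■□□
□□□□□v□□
□□□□□□□□
□□□□□□□□
k=3  □□□□□□□□
□□□□□□□□
□□□□□□□□
□□□□□□□□
□□□□■■□□
□□□□<■□□
□□□□□□□□
□□□□□□□□
k=4  □□□□□□□□
□□□□□□□□
□□□□□□□□
□□□□□□□□
□□□□^■□□
□□□□■■□□
□□□□□□□□
□□□□□□□□
k=5  □□□□□□□□
□□□□□□□□
□□□□□□□□
□□□□□□□□
□□□<□■□□
□□□□■■□□
□□□□□□□□
□□□□□□□□
k=6  □□□□□□□□
□□□□□□□□
□□□□□□□□
□□□^□□□□
□□□■□■□□
□□□□■■□□
□□□□□□□□
□□□□□□□□
k=7  □□□□□□□□
□□□□□□□□
□□□□□□□□
□□□■>□□□
□□□■□■□□
□□□□■■□□
□□□□□□□□
□□□□□□□□
k=8  □□□□□□□□
□□□□□□□□
□□□□□□□□
□□□■■□□□
□□□■v■□□
□□□□■■□□
□□□□□□□□
□□□□□□□□
k=9  □□□□□□□□
□□□□□□□□
□□□□□□□□
□□□■■□□□
□□□<■■□□
□□□□■■□□
□□□□□□□□
□□□□□□□□
k=10  □□□□□□□□
□□□□□□□□
□□□□□□□□
□□□■■□□□
□□□□■■□□
□□□v■■□□
□□□□□□□□
□□□□□□□□
k=11  □□□□□□□□
□□□□□□□□
□□□□□□□□
□□□■■□□□
□□□□■■□□
□□<■■■□□
□□□□□□□□
□□□□□□□□
k=12  □□□□□□□□
□□□□□□□□
□□□□□□□□
□□□■■□□□
□□^□■■□□
□□■■■■□□
□□□□□□□□
□□□□□□□□
k=13  □□□□□□□□
□□□□□□□□
□□□□□□□□
□□□■■□□□
□□■>■■□□
□□■■■■□□
□□□□□□□□
□□□□□□□□
k=14  □□□□□□□□
□□□□□□□□
□□□□□□□□
□□□■■□□□
□□■■■■□□
□□■v■■□□
□□□□□□□□
□□□□□□□□
k=15  □□□□□□□□
□□□□□□□□
□□□□□□□□
□□□■■□□□
□□■■■■□□
□□■□>■□□
□□□□□□□□
□□□□□□□□
k=16  □□□□□□□□
□□□□□□□□
□□□□□□□□
□□□■■□□□
□□■■^■□□
□□■□□■□□
□□□□□□□□
□□□□□□□□
k=17  □□□□□□□□
□□□□□□□□
□□□□□□□□
□□□■■□□□
□□■<□■□□
□□■□□■□□
□□□□□□□□
□□□□□□□□
k=18  □□□□□□□□
□□□□□□□□
□□□□□□□□
□□□■■□□□
□□■□□■□□
□□■v□■□□
□□□□□□□□
□□□□□□□□
k=19  □□□□□□□□
□□□□□□□□
□□□□□□□□
□□□■■□□□
□□■□□■□□
□□<■□■□□
□□□□□□□□
□□□□□□□□
k=20  □□□□□□□□
□□□□□□□□
□□□□□□□□
□□□■■□□□
□□■□□■□□
□□□■□■□□
□□v□□□□□
□□□□□□□□
k=21  □□□□□□□□
□□□□□□□□
□□□□□□□□
□□□■■□□□
□□■□□■□□
□□□■□■□□
□<■□□□□□
□□□□□□□□
k=22  □□□□□□□□
□□□□□□□□
□□□□□□□□
□□□■■□□□
□□■□□■□□
□^□■□■□□
□■■□□□□□
□□□□□□□□
k=23  □□□□□□□□
□□□□□□□□
□□□□□□□□
□□□■■□□□
□□■□□■□□
□■>■□■□□
□■■□□□□□
□□□□□□□□
k=24  □□□□□□□□
□□□□□□□□
□□□□□□□□
□□□■■□□□
□□■□□■□□
□■■■□■□□
□■v□□□□□
□□□□□□□□
k=25  □□□□□□□□
□□□□□□□□
□□□□□□□□
□□□■■□□□
□□■□□■□□
□■■■□■□□
□■□>□□□□
□□□□□□□□
k=26  □□□□□□□□
□□□□□□□□
□□□□□□□□
□□□■■□□□
□□■□□■□□
□■■■□■□□
□■□■□□□□
□□□v□□□□
k=27  □□□□□□□□
□□□□□□□□
□□□□□□□□
□□□■■□□□
□□■□□■□□
□■■■□■□□
□■□■□□□□
□□<■□□□□
k=28  □□□□□□□□
□□□□□□□□
□□□□□□□□
□□□■■□□□
□□■□□■□□
□■■■□■□□
□■^■□□□□
□□■■□□□□
k=29  □□□□□□□□
□□□□□□□□
□□□□□□□□
□□□■■□□□
□□■□□■□□
□■■■□■□□
□■■>□□□□
□□■■□□□□
k=30  □□□□□□□□
□□□□□□□□
□□□□□□□□
□□□■■□□□
□□■□□■□□
□■■^□■□□
□■■□□□□□
□□■■□□□□
k=31  □□□□□□□□
□□□□□□□□
□□□□□□□□
□□□■■□□□
□□■□□■□□
□■<□□■□□
□■■□□□□□
□□■■□□□□
k=32  □□□□□□□□
□□□□□□□□
□□□□□□□□
□□□■■□□□
□□■□□■□□
□■□□□■□□
□■v□□□□□
□□■■□□□□
k=33  □□□□□□□□
□□□□□□□□
□□□□□□□□
□□□■■□□□
□□■□□■□□
□■□□□■□□
□■□>□□□□
□□■■□□□□
k=34  □□□□□□□□
□□□□□□□□
□□□□□□□□
□□□■■□□□
□□■□□■□□
□■□□□■□□
□■□■□□□□
□□■v□□□□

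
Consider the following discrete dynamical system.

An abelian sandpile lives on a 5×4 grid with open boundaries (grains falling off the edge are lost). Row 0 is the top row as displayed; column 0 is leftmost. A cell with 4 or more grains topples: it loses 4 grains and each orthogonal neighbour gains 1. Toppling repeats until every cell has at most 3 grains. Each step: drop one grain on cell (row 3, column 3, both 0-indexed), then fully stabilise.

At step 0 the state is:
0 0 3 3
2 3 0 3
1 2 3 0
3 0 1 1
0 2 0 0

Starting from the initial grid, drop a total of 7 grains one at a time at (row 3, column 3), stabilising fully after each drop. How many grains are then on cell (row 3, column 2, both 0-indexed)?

0) 0 0 3 3
2 3 0 3
1 2 3 0
3 0 1 1
0 2 0 0
1) 0 0 3 3
2 3 0 3
1 2 3 0
3 0 1 2
0 2 0 0
2) 0 0 3 3
2 3 0 3
1 2 3 0
3 0 1 3
0 2 0 0
3) 0 0 3 3
2 3 0 3
1 2 3 1
3 0 2 0
0 2 0 1
4) 0 0 3 3
2 3 0 3
1 2 3 1
3 0 2 1
0 2 0 1
5) 0 0 3 3
2 3 0 3
1 2 3 1
3 0 2 2
0 2 0 1
6) 0 0 3 3
2 3 0 3
1 2 3 1
3 0 2 3
0 2 0 1
7) 0 0 3 3
2 3 0 3
1 2 3 2
3 0 3 0
0 2 0 2

3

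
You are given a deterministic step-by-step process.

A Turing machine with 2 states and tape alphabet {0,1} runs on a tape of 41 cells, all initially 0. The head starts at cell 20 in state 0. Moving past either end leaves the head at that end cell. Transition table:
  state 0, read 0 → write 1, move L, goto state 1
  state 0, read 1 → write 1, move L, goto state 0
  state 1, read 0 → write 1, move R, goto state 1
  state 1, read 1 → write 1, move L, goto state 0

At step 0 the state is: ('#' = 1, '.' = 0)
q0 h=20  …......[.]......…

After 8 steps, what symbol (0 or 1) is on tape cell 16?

0) q0 h=20  …......[.]......…
1) q1 h=19  …......[.]#.....…
2) q1 h=20  ….....#[#]......…
3) q0 h=19  …......[#]#.....…
4) q0 h=18  …......[.]##....…
5) q1 h=17  …......[.]###...…
6) q1 h=18  ….....#[#]##....…
7) q0 h=17  …......[#]###...…
8) q0 h=16  …......[.]####..…

0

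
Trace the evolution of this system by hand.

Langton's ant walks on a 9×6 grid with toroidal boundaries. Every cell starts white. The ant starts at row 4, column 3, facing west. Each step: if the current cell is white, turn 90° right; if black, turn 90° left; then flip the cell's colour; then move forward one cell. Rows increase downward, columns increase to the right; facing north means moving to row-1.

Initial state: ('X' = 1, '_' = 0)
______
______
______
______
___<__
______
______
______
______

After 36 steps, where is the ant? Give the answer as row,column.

gen 0: ______
______
______
______
___<__
______
______
______
______
gen 1: ______
______
______
___^__
___X__
______
______
______
______
gen 2: ______
______
______
___X>_
___X__
______
______
______
______
gen 3: ______
______
______
___XX_
___Xv_
______
______
______
______
gen 4: ______
______
______
___XX_
___<X_
______
______
______
______
gen 5: ______
______
______
___XX_
____X_
___v__
______
______
______
gen 6: ______
______
______
___XX_
____X_
__<X__
______
______
______
gen 7: ______
______
______
___XX_
__^_X_
__XX__
______
______
______
gen 8: ______
______
______
___XX_
__X>X_
__XX__
______
______
______
gen 9: ______
______
______
___XX_
__XXX_
__Xv__
______
______
______
gen 10: ______
______
______
___XX_
__XXX_
__X_>_
______
______
______
gen 11: ______
______
______
___XX_
__XXX_
__X_X_
____v_
______
______
gen 12: ______
______
______
___XX_
__XXX_
__X_X_
___<X_
______
______
gen 13: ______
______
______
___XX_
__XXX_
__X^X_
___XX_
______
______
gen 14: ______
______
______
___XX_
__XXX_
__XX>_
___XX_
______
______
gen 15: ______
______
______
___XX_
__XX^_
__XX__
___XX_
______
______
gen 16: ______
______
______
___XX_
__X<__
__XX__
___XX_
______
______
gen 17: ______
______
______
___XX_
__X___
__Xv__
___XX_
______
______
gen 18: ______
______
______
___XX_
__X___
__X_>_
___XX_
______
______
gen 19: ______
______
______
___XX_
__X___
__X_X_
___Xv_
______
______
gen 20: ______
______
______
___XX_
__X___
__X_X_
___X_>
______
______
gen 21: ______
______
______
___XX_
__X___
__X_X_
___X_X
_____v
______
gen 22: ______
______
______
___XX_
__X___
__X_X_
___X_X
____<X
______
gen 23: ______
______
______
___XX_
__X___
__X_X_
___X^X
____XX
______
gen 24: ______
______
______
___XX_
__X___
__X_X_
___XX>
____XX
______
gen 25: ______
______
______
___XX_
__X___
__X_X^
___XX_
____XX
______
gen 26: ______
______
______
___XX_
__X___
>_X_XX
___XX_
____XX
______
gen 27: ______
______
______
___XX_
__X___
X_X_XX
v__XX_
____XX
______
gen 28: ______
______
______
___XX_
__X___
X_X_XX
X__XX<
____XX
______
gen 29: ______
______
______
___XX_
__X___
X_X_X^
X__XXX
____XX
______
gen 30: ______
______
______
___XX_
__X___
X_X_<_
X__XXX
____XX
______
gen 31: ______
______
______
___XX_
__X___
X_X___
X__XvX
____XX
______
gen 32: ______
______
______
___XX_
__X___
X_X___
X__X_>
____XX
______
gen 33: ______
______
______
___XX_
__X___
X_X__^
X__X__
____XX
______
gen 34: ______
______
______
___XX_
__X___
>_X__X
X__X__
____XX
______
gen 35: ______
______
______
___XX_
^_X___
__X__X
X__X__
____XX
______
gen 36: ______
______
______
___XX_
X>X___
__X__X
X__X__
____XX
______

4,1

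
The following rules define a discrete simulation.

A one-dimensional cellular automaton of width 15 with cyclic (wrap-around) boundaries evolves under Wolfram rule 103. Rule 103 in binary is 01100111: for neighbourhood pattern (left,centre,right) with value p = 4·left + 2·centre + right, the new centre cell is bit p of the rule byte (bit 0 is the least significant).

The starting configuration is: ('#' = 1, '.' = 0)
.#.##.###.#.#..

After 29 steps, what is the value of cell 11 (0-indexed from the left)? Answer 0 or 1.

0

[0] .#.##.###.#.#..
[1] ###.##..#####.#
[2] ..##.#.#....##.
[3] ##.#####.###.#.
[4] .##....##..####
[5] #.#.###.#.#...#
[6] ####..#####.##.
[7] ...#.#....##.##
[8] .#####.###.##.#
[9] #....##..##.###
[10] #.###.#.#.##...
[11] ##..######.#.##
[12] .#.#.....####..
[13] ####.####...#.#
[14] ...##...#.####.
[15] ###.#.####...#.
[16] ..####...#.####
[17] .#...#.####...#
[18] ##.####...#.###
[19] .##...#.####...
[20] #.#.####...#.##
[21] ####...#.####..
[22] ...#.####...#.#
[23] .####...#.#####
[24] #...#.####....#
[25] #.####...#.###.
[26] ##...#.####..##
[27] .#.####...#.#..
[28] ###...#.#####.#
[29] ..#.####....##.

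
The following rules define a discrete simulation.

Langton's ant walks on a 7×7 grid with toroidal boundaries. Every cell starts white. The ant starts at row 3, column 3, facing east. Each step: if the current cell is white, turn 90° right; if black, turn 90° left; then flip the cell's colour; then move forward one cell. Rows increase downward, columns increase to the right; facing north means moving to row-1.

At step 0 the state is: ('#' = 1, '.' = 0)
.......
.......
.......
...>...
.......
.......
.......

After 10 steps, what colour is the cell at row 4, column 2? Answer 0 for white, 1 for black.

1

k=0  .......
.......
.......
...>...
.......
.......
.......
k=1  .......
.......
.......
...#...
...v...
.......
.......
k=2  .......
.......
.......
...#...
..<#...
.......
.......
k=3  .......
.......
.......
..^#...
..##...
.......
.......
k=4  .......
.......
.......
..#>...
..##...
.......
.......
k=5  .......
.......
...^...
..#....
..##...
.......
.......
k=6  .......
.......
...#>..
..#....
..##...
.......
.......
k=7  .......
.......
...##..
..#.v..
..##...
.......
.......
k=8  .......
.......
...##..
..#<#..
..##...
.......
.......
k=9  .......
.......
...^#..
..###..
..##...
.......
.......
k=10  .......
.......
..<.#..
..###..
..##...
.......
.......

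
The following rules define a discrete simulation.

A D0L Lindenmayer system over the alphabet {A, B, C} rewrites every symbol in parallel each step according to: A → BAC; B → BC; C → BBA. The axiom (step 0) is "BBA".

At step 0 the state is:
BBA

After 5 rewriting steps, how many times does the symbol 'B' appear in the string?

140

0) BBA
1) BCBCBAC
2) BCBBABCBBABCBACBBA
3) BCBBABCBCBACBCBBABCBCBACBCBBABCBACBBABCBCBAC
4) BCBBABCBCBACBCBBABCBBABCBACBBABCBBABCBCBACBCBBABCBBABCBACBBABCBBABCBCBACBCBBABCBACBBABCBCBACBCBBABCBBABCBACBBA
5) BCBBABCBCBACBCBBABCBBABCBACBBABCBBABCBCBACBCBBABCBCBACBCBB…ABCBBABCBACBBABCBBABCBCBACBCBBABCBCBACBCBBABCBACBBABCBCBAC  (len 272)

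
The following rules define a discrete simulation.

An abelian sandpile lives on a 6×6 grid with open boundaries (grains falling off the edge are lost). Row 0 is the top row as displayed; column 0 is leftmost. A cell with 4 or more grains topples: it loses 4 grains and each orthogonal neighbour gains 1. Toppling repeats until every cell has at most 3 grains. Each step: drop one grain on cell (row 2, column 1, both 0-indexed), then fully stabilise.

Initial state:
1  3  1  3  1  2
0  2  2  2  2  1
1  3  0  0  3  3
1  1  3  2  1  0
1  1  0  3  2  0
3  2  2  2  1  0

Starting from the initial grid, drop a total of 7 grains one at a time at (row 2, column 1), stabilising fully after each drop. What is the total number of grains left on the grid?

61

t=0: 1  3  1  3  1  2
0  2  2  2  2  1
1  3  0  0  3  3
1  1  3  2  1  0
1  1  0  3  2  0
3  2  2  2  1  0
t=1: 1  3  1  3  1  2
0  3  2  2  2  1
2  0  1  0  3  3
1  2  3  2  1  0
1  1  0  3  2  0
3  2  2  2  1  0
t=2: 1  3  1  3  1  2
0  3  2  2  2  1
2  1  1  0  3  3
1  2  3  2  1  0
1  1  0  3  2  0
3  2  2  2  1  0
t=3: 1  3  1  3  1  2
0  3  2  2  2  1
2  2  1  0  3  3
1  2  3  2  1  0
1  1  0  3  2  0
3  2  2  2  1  0
t=4: 1  3  1  3  1  2
0  3  2  2  2  1
2  3  1  0  3  3
1  2  3  2  1  0
1  1  0  3  2  0
3  2  2  2  1  0
t=5: 2  0  2  3  1  2
1  1  3  2  2  1
3  1  2  0  3  3
1  3  3  2  1  0
1  1  0  3  2  0
3  2  2  2  1  0
t=6: 2  0  2  3  1  2
1  1  3  2  2  1
3  2  2  0  3  3
1  3  3  2  1  0
1  1  0  3  2  0
3  2  2  2  1  0
t=7: 2  0  2  3  1  2
1  1  3  2  2  1
3  3  2  0  3  3
1  3  3  2  1  0
1  1  0  3  2  0
3  2  2  2  1  0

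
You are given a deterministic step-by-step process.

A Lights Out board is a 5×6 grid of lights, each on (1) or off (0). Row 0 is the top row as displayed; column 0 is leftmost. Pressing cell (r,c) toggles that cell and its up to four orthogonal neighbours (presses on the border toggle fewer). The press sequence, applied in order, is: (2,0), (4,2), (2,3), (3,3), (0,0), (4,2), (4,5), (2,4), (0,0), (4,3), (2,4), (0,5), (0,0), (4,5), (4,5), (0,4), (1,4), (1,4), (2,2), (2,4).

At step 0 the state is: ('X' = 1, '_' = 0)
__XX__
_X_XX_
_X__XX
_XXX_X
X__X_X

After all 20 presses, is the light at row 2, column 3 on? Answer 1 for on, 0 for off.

0) __XX__
_X_XX_
_X__XX
_XXX_X
X__X_X
1) __XX__
XX_XX_
X___XX
XXXX_X
X__X_X
2) __XX__
XX_XX_
X___XX
XX_X_X
XXX__X
3) __XX__
XX__X_
X_XX_X
XX___X
XXX__X
4) __XX__
XX__X_
X_X__X
XXXXXX
XXXX_X
5) XXXX__
_X__X_
X_X__X
XXXXXX
XXXX_X
6) XXXX__
_X__X_
X_X__X
XX_XXX
X____X
7) XXXX__
_X__X_
X_X__X
XX_XX_
X___X_
8) XXXX__
_X____
X_XXX_
XX_X__
X___X_
9) __XX__
XX____
X_XXX_
XX_X__
X___X_
10) __XX__
XX____
X_XXX_
XX____
X_XX__
11) __XX__
XX__X_
X_X__X
XX__X_
X_XX__
12) __XXXX
XX__XX
X_X__X
XX__X_
X_XX__
13) XXXXXX
_X__XX
X_X__X
XX__X_
X_XX__
14) XXXXXX
_X__XX
X_X__X
XX__XX
X_XXXX
15) XXXXXX
_X__XX
X_X__X
XX__X_
X_XX__
16) XXX___
_X___X
X_X__X
XX__X_
X_XX__
17) XXX_X_
_X_XX_
X_X_XX
XX__X_
X_XX__
18) XXX___
_X___X
X_X__X
XX__X_
X_XX__
19) XXX___
_XX__X
XX_X_X
XXX_X_
X_XX__
20) XXX___
_XX_XX
XX__X_
XXX___
X_XX__

0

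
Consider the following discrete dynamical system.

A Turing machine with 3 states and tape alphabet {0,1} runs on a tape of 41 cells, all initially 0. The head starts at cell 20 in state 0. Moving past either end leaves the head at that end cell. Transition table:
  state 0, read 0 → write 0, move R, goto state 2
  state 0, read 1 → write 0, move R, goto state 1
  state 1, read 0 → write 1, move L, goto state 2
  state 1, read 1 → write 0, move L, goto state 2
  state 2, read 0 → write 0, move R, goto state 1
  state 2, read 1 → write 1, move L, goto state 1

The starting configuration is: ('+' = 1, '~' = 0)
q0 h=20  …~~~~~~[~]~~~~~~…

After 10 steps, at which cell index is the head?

22

t=0: q0 h=20  …~~~~~~[~]~~~~~~…
t=1: q2 h=21  …~~~~~~[~]~~~~~~…
t=2: q1 h=22  …~~~~~~[~]~~~~~~…
t=3: q2 h=21  …~~~~~~[~]+~~~~~…
t=4: q1 h=22  …~~~~~~[+]~~~~~~…
t=5: q2 h=21  …~~~~~~[~]~~~~~~…
t=6: q1 h=22  …~~~~~~[~]~~~~~~…
t=7: q2 h=21  …~~~~~~[~]+~~~~~…
t=8: q1 h=22  …~~~~~~[+]~~~~~~…
t=9: q2 h=21  …~~~~~~[~]~~~~~~…
t=10: q1 h=22  …~~~~~~[~]~~~~~~…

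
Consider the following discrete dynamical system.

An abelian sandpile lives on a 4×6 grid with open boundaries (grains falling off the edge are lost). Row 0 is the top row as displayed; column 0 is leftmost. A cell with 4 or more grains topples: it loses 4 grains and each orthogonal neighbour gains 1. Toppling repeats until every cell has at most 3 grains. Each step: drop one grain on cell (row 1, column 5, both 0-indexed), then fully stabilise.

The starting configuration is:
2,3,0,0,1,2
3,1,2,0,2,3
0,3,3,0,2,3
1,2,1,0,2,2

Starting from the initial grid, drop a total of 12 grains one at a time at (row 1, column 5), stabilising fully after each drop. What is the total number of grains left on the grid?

39

gen 0: 2,3,0,0,1,2
3,1,2,0,2,3
0,3,3,0,2,3
1,2,1,0,2,2
gen 1: 2,3,0,0,1,3
3,1,2,0,3,1
0,3,3,0,3,0
1,2,1,0,2,3
gen 2: 2,3,0,0,1,3
3,1,2,0,3,2
0,3,3,0,3,0
1,2,1,0,2,3
gen 3: 2,3,0,0,1,3
3,1,2,0,3,3
0,3,3,0,3,0
1,2,1,0,2,3
gen 4: 2,3,0,0,3,0
3,1,2,1,1,2
0,3,3,1,0,2
1,2,1,0,3,3
gen 5: 2,3,0,0,3,0
3,1,2,1,1,3
0,3,3,1,0,2
1,2,1,0,3,3
gen 6: 2,3,0,0,3,1
3,1,2,1,2,0
0,3,3,1,0,3
1,2,1,0,3,3
gen 7: 2,3,0,0,3,1
3,1,2,1,2,1
0,3,3,1,0,3
1,2,1,0,3,3
gen 8: 2,3,0,0,3,1
3,1,2,1,2,2
0,3,3,1,0,3
1,2,1,0,3,3
gen 9: 2,3,0,0,3,1
3,1,2,1,2,3
0,3,3,1,0,3
1,2,1,0,3,3
gen 10: 2,3,0,0,3,2
3,1,2,1,3,1
0,3,3,1,2,1
1,2,1,1,0,1
gen 11: 2,3,0,0,3,2
3,1,2,1,3,2
0,3,3,1,2,1
1,2,1,1,0,1
gen 12: 2,3,0,0,3,2
3,1,2,1,3,3
0,3,3,1,2,1
1,2,1,1,0,1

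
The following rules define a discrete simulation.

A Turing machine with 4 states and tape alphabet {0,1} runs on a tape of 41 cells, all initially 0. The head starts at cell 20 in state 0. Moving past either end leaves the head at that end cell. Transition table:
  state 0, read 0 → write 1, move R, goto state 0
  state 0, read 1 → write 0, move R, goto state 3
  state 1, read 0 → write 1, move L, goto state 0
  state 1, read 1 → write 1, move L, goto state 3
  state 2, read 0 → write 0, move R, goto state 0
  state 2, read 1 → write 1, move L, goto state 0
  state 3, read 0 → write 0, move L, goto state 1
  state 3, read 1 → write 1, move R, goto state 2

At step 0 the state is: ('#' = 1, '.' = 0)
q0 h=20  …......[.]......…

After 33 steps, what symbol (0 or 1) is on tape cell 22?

1

gen 0: q0 h=20  …......[.]......…
gen 1: q0 h=21  ….....#[.]......…
gen 2: q0 h=22  …....##[.]......…
gen 3: q0 h=23  …...###[.]......…
gen 4: q0 h=24  …..####[.]......…
gen 5: q0 h=25  ….#####[.]......…
gen 6: q0 h=26  …######[.]......…
gen 7: q0 h=27  …######[.]......…
gen 8: q0 h=28  …######[.]......…
gen 9: q0 h=29  …######[.]......…
gen 10: q0 h=30  …######[.]......…
gen 11: q0 h=31  …######[.]......…
gen 12: q0 h=32  …######[.]......…
gen 13: q0 h=33  …######[.]......…
gen 14: q0 h=34  …######[.]......|
gen 15: q0 h=35  …######[.].....|
gen 16: q0 h=36  …######[.]....|
gen 17: q0 h=37  …######[.]...|
gen 18: q0 h=38  …######[.]..|
gen 19: q0 h=39  …######[.].|
gen 20: q0 h=40  …######[.]|
gen 21: q0 h=40  …######[#]|
gen 22: q3 h=40  …######[.]|
gen 23: q1 h=39  …######[#].|
gen 24: q3 h=38  …######[#]#.|
gen 25: q2 h=39  …######[#].|
gen 26: q0 h=38  …######[#]#.|
gen 27: q3 h=39  …#####.[#].|
gen 28: q2 h=40  …####.#[.]|
gen 29: q0 h=40  …####.#[.]|
gen 30: q0 h=40  …####.#[#]|
gen 31: q3 h=40  …####.#[.]|
gen 32: q1 h=39  …#####.[#].|
gen 33: q3 h=38  …######[.]#.|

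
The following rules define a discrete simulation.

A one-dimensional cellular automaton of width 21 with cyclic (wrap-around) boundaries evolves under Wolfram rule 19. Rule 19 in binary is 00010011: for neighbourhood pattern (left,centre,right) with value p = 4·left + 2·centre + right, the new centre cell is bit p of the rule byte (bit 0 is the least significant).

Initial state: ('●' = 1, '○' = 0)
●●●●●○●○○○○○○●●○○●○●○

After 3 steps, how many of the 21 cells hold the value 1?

t=0: ●●●●●○●○○○○○○●●○○●○●○
t=1: ○○○○○○○●●●●●●○○●●○○○○
t=2: ●●●●●●●○○○○○○●●○○●●●●
t=3: ○○○○○○○●●●●●●○○●●○○○○

8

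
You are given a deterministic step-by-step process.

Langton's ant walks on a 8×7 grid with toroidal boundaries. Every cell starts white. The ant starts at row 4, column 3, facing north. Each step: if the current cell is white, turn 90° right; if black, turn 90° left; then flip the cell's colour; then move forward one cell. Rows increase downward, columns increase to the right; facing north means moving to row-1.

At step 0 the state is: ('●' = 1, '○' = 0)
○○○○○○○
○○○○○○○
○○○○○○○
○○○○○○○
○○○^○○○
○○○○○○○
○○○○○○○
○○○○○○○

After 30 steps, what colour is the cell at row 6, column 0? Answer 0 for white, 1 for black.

1

t=0: ○○○○○○○
○○○○○○○
○○○○○○○
○○○○○○○
○○○^○○○
○○○○○○○
○○○○○○○
○○○○○○○
t=1: ○○○○○○○
○○○○○○○
○○○○○○○
○○○○○○○
○○○●>○○
○○○○○○○
○○○○○○○
○○○○○○○
t=2: ○○○○○○○
○○○○○○○
○○○○○○○
○○○○○○○
○○○●●○○
○○○○v○○
○○○○○○○
○○○○○○○
t=3: ○○○○○○○
○○○○○○○
○○○○○○○
○○○○○○○
○○○●●○○
○○○<●○○
○○○○○○○
○○○○○○○
t=4: ○○○○○○○
○○○○○○○
○○○○○○○
○○○○○○○
○○○^●○○
○○○●●○○
○○○○○○○
○○○○○○○
t=5: ○○○○○○○
○○○○○○○
○○○○○○○
○○○○○○○
○○<○●○○
○○○●●○○
○○○○○○○
○○○○○○○
t=6: ○○○○○○○
○○○○○○○
○○○○○○○
○○^○○○○
○○●○●○○
○○○●●○○
○○○○○○○
○○○○○○○
t=7: ○○○○○○○
○○○○○○○
○○○○○○○
○○●>○○○
○○●○●○○
○○○●●○○
○○○○○○○
○○○○○○○
t=8: ○○○○○○○
○○○○○○○
○○○○○○○
○○●●○○○
○○●v●○○
○○○●●○○
○○○○○○○
○○○○○○○
t=9: ○○○○○○○
○○○○○○○
○○○○○○○
○○●●○○○
○○<●●○○
○○○●●○○
○○○○○○○
○○○○○○○
t=10: ○○○○○○○
○○○○○○○
○○○○○○○
○○●●○○○
○○○●●○○
○○v●●○○
○○○○○○○
○○○○○○○
t=11: ○○○○○○○
○○○○○○○
○○○○○○○
○○●●○○○
○○○●●○○
○<●●●○○
○○○○○○○
○○○○○○○
t=12: ○○○○○○○
○○○○○○○
○○○○○○○
○○●●○○○
○^○●●○○
○●●●●○○
○○○○○○○
○○○○○○○
t=13: ○○○○○○○
○○○○○○○
○○○○○○○
○○●●○○○
○●>●●○○
○●●●●○○
○○○○○○○
○○○○○○○
t=14: ○○○○○○○
○○○○○○○
○○○○○○○
○○●●○○○
○●●●●○○
○●v●●○○
○○○○○○○
○○○○○○○
t=15: ○○○○○○○
○○○○○○○
○○○○○○○
○○●●○○○
○●●●●○○
○●○>●○○
○○○○○○○
○○○○○○○
t=16: ○○○○○○○
○○○○○○○
○○○○○○○
○○●●○○○
○●●^●○○
○●○○●○○
○○○○○○○
○○○○○○○
t=17: ○○○○○○○
○○○○○○○
○○○○○○○
○○●●○○○
○●<○●○○
○●○○●○○
○○○○○○○
○○○○○○○
t=18: ○○○○○○○
○○○○○○○
○○○○○○○
○○●●○○○
○●○○●○○
○●v○●○○
○○○○○○○
○○○○○○○
t=19: ○○○○○○○
○○○○○○○
○○○○○○○
○○●●○○○
○●○○●○○
○<●○●○○
○○○○○○○
○○○○○○○
t=20: ○○○○○○○
○○○○○○○
○○○○○○○
○○●●○○○
○●○○●○○
○○●○●○○
○v○○○○○
○○○○○○○
t=21: ○○○○○○○
○○○○○○○
○○○○○○○
○○●●○○○
○●○○●○○
○○●○●○○
<●○○○○○
○○○○○○○
t=22: ○○○○○○○
○○○○○○○
○○○○○○○
○○●●○○○
○●○○●○○
^○●○●○○
●●○○○○○
○○○○○○○
t=23: ○○○○○○○
○○○○○○○
○○○○○○○
○○●●○○○
○●○○●○○
●>●○●○○
●●○○○○○
○○○○○○○
t=24: ○○○○○○○
○○○○○○○
○○○○○○○
○○●●○○○
○●○○●○○
●●●○●○○
●v○○○○○
○○○○○○○
t=25: ○○○○○○○
○○○○○○○
○○○○○○○
○○●●○○○
○●○○●○○
●●●○●○○
●○>○○○○
○○○○○○○
t=26: ○○○○○○○
○○○○○○○
○○○○○○○
○○●●○○○
○●○○●○○
●●●○●○○
●○●○○○○
○○v○○○○
t=27: ○○○○○○○
○○○○○○○
○○○○○○○
○○●●○○○
○●○○●○○
●●●○●○○
●○●○○○○
○<●○○○○
t=28: ○○○○○○○
○○○○○○○
○○○○○○○
○○●●○○○
○●○○●○○
●●●○●○○
●^●○○○○
○●●○○○○
t=29: ○○○○○○○
○○○○○○○
○○○○○○○
○○●●○○○
○●○○●○○
●●●○●○○
●●>○○○○
○●●○○○○
t=30: ○○○○○○○
○○○○○○○
○○○○○○○
○○●●○○○
○●○○●○○
●●^○●○○
●●○○○○○
○●●○○○○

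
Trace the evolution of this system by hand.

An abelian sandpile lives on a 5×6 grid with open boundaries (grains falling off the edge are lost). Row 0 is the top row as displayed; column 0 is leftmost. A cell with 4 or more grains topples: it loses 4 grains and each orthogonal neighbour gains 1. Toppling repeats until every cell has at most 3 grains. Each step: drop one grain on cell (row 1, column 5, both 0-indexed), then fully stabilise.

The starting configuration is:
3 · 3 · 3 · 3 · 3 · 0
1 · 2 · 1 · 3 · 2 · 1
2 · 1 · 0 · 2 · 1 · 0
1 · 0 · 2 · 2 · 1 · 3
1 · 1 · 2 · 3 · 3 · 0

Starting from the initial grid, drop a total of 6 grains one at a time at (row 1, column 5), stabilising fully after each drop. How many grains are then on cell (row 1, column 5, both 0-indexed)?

3

gen 0: 3 · 3 · 3 · 3 · 3 · 0
1 · 2 · 1 · 3 · 2 · 1
2 · 1 · 0 · 2 · 1 · 0
1 · 0 · 2 · 2 · 1 · 3
1 · 1 · 2 · 3 · 3 · 0
gen 1: 3 · 3 · 3 · 3 · 3 · 0
1 · 2 · 1 · 3 · 2 · 2
2 · 1 · 0 · 2 · 1 · 0
1 · 0 · 2 · 2 · 1 · 3
1 · 1 · 2 · 3 · 3 · 0
gen 2: 3 · 3 · 3 · 3 · 3 · 0
1 · 2 · 1 · 3 · 2 · 3
2 · 1 · 0 · 2 · 1 · 0
1 · 0 · 2 · 2 · 1 · 3
1 · 1 · 2 · 3 · 3 · 0
gen 3: 3 · 3 · 3 · 3 · 3 · 1
1 · 2 · 1 · 3 · 3 · 0
2 · 1 · 0 · 2 · 1 · 1
1 · 0 · 2 · 2 · 1 · 3
1 · 1 · 2 · 3 · 3 · 0
gen 4: 3 · 3 · 3 · 3 · 3 · 1
1 · 2 · 1 · 3 · 3 · 1
2 · 1 · 0 · 2 · 1 · 1
1 · 0 · 2 · 2 · 1 · 3
1 · 1 · 2 · 3 · 3 · 0
gen 5: 3 · 3 · 3 · 3 · 3 · 1
1 · 2 · 1 · 3 · 3 · 2
2 · 1 · 0 · 2 · 1 · 1
1 · 0 · 2 · 2 · 1 · 3
1 · 1 · 2 · 3 · 3 · 0
gen 6: 3 · 3 · 3 · 3 · 3 · 1
1 · 2 · 1 · 3 · 3 · 3
2 · 1 · 0 · 2 · 1 · 1
1 · 0 · 2 · 2 · 1 · 3
1 · 1 · 2 · 3 · 3 · 0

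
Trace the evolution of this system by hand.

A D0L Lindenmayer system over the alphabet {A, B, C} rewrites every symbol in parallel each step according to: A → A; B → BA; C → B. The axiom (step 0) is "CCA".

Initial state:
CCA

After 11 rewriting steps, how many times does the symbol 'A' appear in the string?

21

k=0  CCA
k=1  BBA
k=2  BABAA
k=3  BAABAAA
k=4  BAAABAAAA
k=5  BAAAABAAAAA
k=6  BAAAAABAAAAAA
k=7  BAAAAAABAAAAAAA
k=8  BAAAAAAABAAAAAAAA
k=9  BAAAAAAAABAAAAAAAAA
k=10  BAAAAAAAAABAAAAAAAAAA
k=11  BAAAAAAAAAABAAAAAAAAAAA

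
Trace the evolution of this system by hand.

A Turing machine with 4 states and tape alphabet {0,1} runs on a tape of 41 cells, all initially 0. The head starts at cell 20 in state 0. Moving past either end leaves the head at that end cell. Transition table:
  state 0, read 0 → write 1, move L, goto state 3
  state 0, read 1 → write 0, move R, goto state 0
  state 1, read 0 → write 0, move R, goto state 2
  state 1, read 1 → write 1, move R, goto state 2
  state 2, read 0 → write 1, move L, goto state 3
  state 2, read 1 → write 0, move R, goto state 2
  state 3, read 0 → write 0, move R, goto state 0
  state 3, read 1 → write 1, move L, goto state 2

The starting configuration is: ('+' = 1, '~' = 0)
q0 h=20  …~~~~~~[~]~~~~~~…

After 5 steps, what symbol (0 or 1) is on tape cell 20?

step 0: q0 h=20  …~~~~~~[~]~~~~~~…
step 1: q3 h=19  …~~~~~~[~]+~~~~~…
step 2: q0 h=20  …~~~~~~[+]~~~~~~…
step 3: q0 h=21  …~~~~~~[~]~~~~~~…
step 4: q3 h=20  …~~~~~~[~]+~~~~~…
step 5: q0 h=21  …~~~~~~[+]~~~~~~…

0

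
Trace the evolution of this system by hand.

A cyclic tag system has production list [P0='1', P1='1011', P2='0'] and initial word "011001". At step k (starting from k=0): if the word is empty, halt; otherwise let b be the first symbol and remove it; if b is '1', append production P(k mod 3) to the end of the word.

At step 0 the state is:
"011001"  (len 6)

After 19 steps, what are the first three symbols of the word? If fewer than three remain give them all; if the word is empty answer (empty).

(empty)

step 0: "011001"  (len 6)
step 1: "11001"  (len 5)
step 2: "10011011"  (len 8)
step 3: "00110110"  (len 8)
step 4: "0110110"  (len 7)
step 5: "110110"  (len 6)
step 6: "101100"  (len 6)
step 7: "011001"  (len 6)
step 8: "11001"  (len 5)
step 9: "10010"  (len 5)
step 10: "00101"  (len 5)
step 11: "0101"  (len 4)
step 12: "101"  (len 3)
step 13: "011"  (len 3)
step 14: "11"  (len 2)
step 15: "10"  (len 2)
step 16: "01"  (len 2)
step 17: "1"  (len 1)
step 18: "0"  (len 1)
step 19: (halted — word empty)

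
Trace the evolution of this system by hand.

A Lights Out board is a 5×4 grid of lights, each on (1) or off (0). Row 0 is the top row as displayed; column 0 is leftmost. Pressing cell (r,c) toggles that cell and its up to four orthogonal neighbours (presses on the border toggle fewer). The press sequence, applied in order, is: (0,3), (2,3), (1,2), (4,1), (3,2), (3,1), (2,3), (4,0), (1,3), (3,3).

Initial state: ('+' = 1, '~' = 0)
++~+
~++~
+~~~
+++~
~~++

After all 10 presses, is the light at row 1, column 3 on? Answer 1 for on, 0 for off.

1

k=0  ++~+
~++~
+~~~
+++~
~~++
k=1  +++~
~+++
+~~~
+++~
~~++
k=2  +++~
~++~
+~++
++++
~~++
k=3  ++~~
~~~+
+~~+
++++
~~++
k=4  ++~~
~~~+
+~~+
+~++
++~+
k=5  ++~~
~~~+
+~++
++~~
++++
k=6  ++~~
~~~+
++++
~~+~
+~++
k=7  ++~~
~~~~
++~~
~~++
+~++
k=8  ++~~
~~~~
++~~
+~++
~+++
k=9  ++~+
~~++
++~+
+~++
~+++
k=10  ++~+
~~++
++~~
+~~~
~++~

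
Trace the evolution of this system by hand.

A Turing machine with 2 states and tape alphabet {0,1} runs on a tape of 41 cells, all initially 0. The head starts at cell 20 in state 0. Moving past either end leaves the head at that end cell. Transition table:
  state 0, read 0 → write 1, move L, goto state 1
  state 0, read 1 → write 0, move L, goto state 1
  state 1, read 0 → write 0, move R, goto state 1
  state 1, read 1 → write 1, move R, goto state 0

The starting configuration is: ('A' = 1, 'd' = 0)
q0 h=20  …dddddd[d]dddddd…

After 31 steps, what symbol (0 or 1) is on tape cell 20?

gen 0: q0 h=20  …dddddd[d]dddddd…
gen 1: q1 h=19  …dddddd[d]Addddd…
gen 2: q1 h=20  …dddddd[A]dddddd…
gen 3: q0 h=21  …dddddA[d]dddddd…
gen 4: q1 h=20  …dddddd[A]Addddd…
gen 5: q0 h=21  …dddddA[A]dddddd…
gen 6: q1 h=20  …dddddd[A]dddddd…
gen 7: q0 h=21  …dddddA[d]dddddd…
gen 8: q1 h=20  …dddddd[A]Addddd…
gen 9: q0 h=21  …dddddA[A]dddddd…
gen 10: q1 h=20  …dddddd[A]dddddd…
gen 11: q0 h=21  …dddddA[d]dddddd…
gen 12: q1 h=20  …dddddd[A]Addddd…
gen 13: q0 h=21  …dddddA[A]dddddd…
gen 14: q1 h=20  …dddddd[A]dddddd…
gen 15: q0 h=21  …dddddA[d]dddddd…
gen 16: q1 h=20  …dddddd[A]Addddd…
gen 17: q0 h=21  …dddddA[A]dddddd…
gen 18: q1 h=20  …dddddd[A]dddddd…
gen 19: q0 h=21  …dddddA[d]dddddd…
gen 20: q1 h=20  …dddddd[A]Addddd…
gen 21: q0 h=21  …dddddA[A]dddddd…
gen 22: q1 h=20  …dddddd[A]dddddd…
gen 23: q0 h=21  …dddddA[d]dddddd…
gen 24: q1 h=20  …dddddd[A]Addddd…
gen 25: q0 h=21  …dddddA[A]dddddd…
gen 26: q1 h=20  …dddddd[A]dddddd…
gen 27: q0 h=21  …dddddA[d]dddddd…
gen 28: q1 h=20  …dddddd[A]Addddd…
gen 29: q0 h=21  …dddddA[A]dddddd…
gen 30: q1 h=20  …dddddd[A]dddddd…
gen 31: q0 h=21  …dddddA[d]dddddd…

1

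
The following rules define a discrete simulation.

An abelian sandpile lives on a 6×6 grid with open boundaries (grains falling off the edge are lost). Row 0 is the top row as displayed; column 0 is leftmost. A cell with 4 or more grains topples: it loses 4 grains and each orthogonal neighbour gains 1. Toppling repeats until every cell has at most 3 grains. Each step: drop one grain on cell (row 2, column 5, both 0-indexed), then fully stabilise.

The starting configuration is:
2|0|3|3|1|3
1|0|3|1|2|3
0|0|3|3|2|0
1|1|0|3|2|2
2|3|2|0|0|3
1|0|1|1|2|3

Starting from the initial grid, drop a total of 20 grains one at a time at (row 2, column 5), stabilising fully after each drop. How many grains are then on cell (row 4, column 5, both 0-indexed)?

step 0: 2|0|3|3|1|3
1|0|3|1|2|3
0|0|3|3|2|0
1|1|0|3|2|2
2|3|2|0|0|3
1|0|1|1|2|3
step 1: 2|0|3|3|1|3
1|0|3|1|2|3
0|0|3|3|2|1
1|1|0|3|2|2
2|3|2|0|0|3
1|0|1|1|2|3
step 2: 2|0|3|3|1|3
1|0|3|1|2|3
0|0|3|3|2|2
1|1|0|3|2|2
2|3|2|0|0|3
1|0|1|1|2|3
step 3: 2|0|3|3|1|3
1|0|3|1|2|3
0|0|3|3|2|3
1|1|0|3|2|2
2|3|2|0|0|3
1|0|1|1|2|3
step 4: 2|0|3|3|2|0
1|0|3|1|3|1
0|0|3|3|3|1
1|1|0|3|2|3
2|3|2|0|0|3
1|0|1|1|2|3
step 5: 2|0|3|3|2|0
1|0|3|1|3|1
0|0|3|3|3|2
1|1|0|3|2|3
2|3|2|0|0|3
1|0|1|1|2|3
step 6: 2|0|3|3|2|0
1|0|3|1|3|1
0|0|3|3|3|3
1|1|0|3|2|3
2|3|2|0|0|3
1|0|1|1|2|3
step 7: 2|1|1|2|0|1
1|1|2|1|2|3
0|1|1|3|3|2
1|1|2|1|1|2
2|3|2|1|2|1
1|0|1|1|3|0
step 8: 2|1|1|2|0|1
1|1|2|1|2|3
0|1|1|3|3|3
1|1|2|1|1|2
2|3|2|1|2|1
1|0|1|1|3|0
step 9: 2|1|1|2|1|2
1|1|2|3|0|1
0|1|2|0|2|2
1|1|2|2|2|3
2|3|2|1|2|1
1|0|1|1|3|0
step 10: 2|1|1|2|1|2
1|1|2|3|0|1
0|1|2|0|2|3
1|1|2|2|2|3
2|3|2|1|2|1
1|0|1|1|3|0
step 11: 2|1|1|2|1|2
1|1|2|3|0|2
0|1|2|0|3|1
1|1|2|2|3|0
2|3|2|1|2|2
1|0|1|1|3|0
step 12: 2|1|1|2|1|2
1|1|2|3|0|2
0|1|2|0|3|2
1|1|2|2|3|0
2|3|2|1|2|2
1|0|1|1|3|0
step 13: 2|1|1|2|1|2
1|1|2|3|0|2
0|1|2|0|3|3
1|1|2|2|3|0
2|3|2|1|2|2
1|0|1|1|3|0
step 14: 2|1|1|2|1|2
1|1|2|3|1|3
0|1|2|1|1|1
1|1|2|3|0|2
2|3|2|1|3|2
1|0|1|1|3|0
step 15: 2|1|1|2|1|2
1|1|2|3|1|3
0|1|2|1|1|2
1|1|2|3|0|2
2|3|2|1|3|2
1|0|1|1|3|0
step 16: 2|1|1|2|1|2
1|1|2|3|1|3
0|1|2|1|1|3
1|1|2|3|0|2
2|3|2|1|3|2
1|0|1|1|3|0
step 17: 2|1|1|2|1|3
1|1|2|3|2|0
0|1|2|1|2|1
1|1|2|3|0|3
2|3|2|1|3|2
1|0|1|1|3|0
step 18: 2|1|1|2|1|3
1|1|2|3|2|0
0|1|2|1|2|2
1|1|2|3|0|3
2|3|2|1|3|2
1|0|1|1|3|0
step 19: 2|1|1|2|1|3
1|1|2|3|2|0
0|1|2|1|2|3
1|1|2|3|0|3
2|3|2|1|3|2
1|0|1|1|3|0
step 20: 2|1|1|2|1|3
1|1|2|3|2|1
0|1|2|1|3|1
1|1|2|3|1|0
2|3|2|1|3|3
1|0|1|1|3|0

3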